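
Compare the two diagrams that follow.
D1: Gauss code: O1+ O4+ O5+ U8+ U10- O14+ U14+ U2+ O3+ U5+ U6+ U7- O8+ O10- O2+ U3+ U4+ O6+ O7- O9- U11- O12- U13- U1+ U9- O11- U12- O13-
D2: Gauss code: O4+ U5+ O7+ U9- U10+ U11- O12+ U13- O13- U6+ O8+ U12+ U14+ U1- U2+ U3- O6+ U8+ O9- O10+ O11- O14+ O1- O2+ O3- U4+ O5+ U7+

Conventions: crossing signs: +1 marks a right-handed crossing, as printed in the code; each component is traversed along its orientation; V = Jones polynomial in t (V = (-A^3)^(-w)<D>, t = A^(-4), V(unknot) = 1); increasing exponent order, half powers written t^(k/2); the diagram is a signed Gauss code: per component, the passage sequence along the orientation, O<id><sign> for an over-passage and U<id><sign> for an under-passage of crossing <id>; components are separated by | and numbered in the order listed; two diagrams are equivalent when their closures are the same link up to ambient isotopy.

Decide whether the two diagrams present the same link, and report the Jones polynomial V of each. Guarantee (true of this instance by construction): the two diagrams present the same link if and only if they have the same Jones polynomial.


same link: no
V(D1) = -t^-3 + t^-2 - t^-1 + 3 - t + t^2 - t^3  [14 crossings, <D> = -A^-6 + A^-2 - A^2 + 3A^6 - A^10 + A^14 - A^18, w = +2]
V(D2) = t^2 + 2t^4 - 2t^5 + t^6 - 2t^7 + t^8  (w +4, c 14, <D> = A^-20 - 2A^-16 + A^-12 - 2A^-8 + 2A^-4 + A^4)
note: 2 values of V(t) split the 2 diagrams


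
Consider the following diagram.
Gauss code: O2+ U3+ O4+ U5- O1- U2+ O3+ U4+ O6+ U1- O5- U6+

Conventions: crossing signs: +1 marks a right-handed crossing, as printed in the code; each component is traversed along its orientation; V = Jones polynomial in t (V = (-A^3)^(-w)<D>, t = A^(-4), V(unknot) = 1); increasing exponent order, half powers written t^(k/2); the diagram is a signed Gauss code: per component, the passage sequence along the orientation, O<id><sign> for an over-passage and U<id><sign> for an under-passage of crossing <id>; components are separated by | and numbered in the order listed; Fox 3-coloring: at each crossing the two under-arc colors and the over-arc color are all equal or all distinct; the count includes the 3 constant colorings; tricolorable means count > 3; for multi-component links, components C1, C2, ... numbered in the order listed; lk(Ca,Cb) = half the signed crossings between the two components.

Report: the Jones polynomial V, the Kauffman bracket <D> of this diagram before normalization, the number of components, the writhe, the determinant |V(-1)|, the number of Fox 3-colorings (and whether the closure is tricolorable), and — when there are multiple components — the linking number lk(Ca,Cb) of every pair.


V = t^-1 - 1 + 2t - 2t^2 + 2t^3 - 2t^4 + t^5
<D> = A^-14 - 2A^-10 + 2A^-6 - 2A^-2 + 2A^2 - A^6 + A^10 (w = +2)
1 component over 6 crossings, w = +2
3 Fox colorings among 3^6, |V(-1)| = 11: not tricolorable
why: the span of V is 6, forcing >= 6 crossings in any diagram


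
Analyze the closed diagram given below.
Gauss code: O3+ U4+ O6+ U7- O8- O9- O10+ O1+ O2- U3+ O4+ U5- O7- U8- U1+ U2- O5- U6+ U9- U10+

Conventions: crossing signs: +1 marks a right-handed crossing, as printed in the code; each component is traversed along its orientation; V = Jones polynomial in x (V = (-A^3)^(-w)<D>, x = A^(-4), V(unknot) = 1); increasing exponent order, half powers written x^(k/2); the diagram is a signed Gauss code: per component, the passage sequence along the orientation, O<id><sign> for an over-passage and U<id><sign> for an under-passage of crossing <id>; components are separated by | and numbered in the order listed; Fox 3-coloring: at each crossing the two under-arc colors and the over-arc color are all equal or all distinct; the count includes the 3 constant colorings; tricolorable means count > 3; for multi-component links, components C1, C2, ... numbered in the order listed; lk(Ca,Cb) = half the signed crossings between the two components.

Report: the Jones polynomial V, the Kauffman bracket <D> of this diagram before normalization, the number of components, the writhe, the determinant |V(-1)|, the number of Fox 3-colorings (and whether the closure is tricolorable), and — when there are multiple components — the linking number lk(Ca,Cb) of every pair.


Jones polynomial: V(x) = -x^-3 + 2x^-2 - 2x^-1 + 3 - 2x + 2x^2 - x^3
<D> = -A^-12 + 2A^-8 - 2A^-4 + 3 - 2A^4 + 2A^8 - A^12; writhe 0
components 1, writhe 0 (10 crossings)
3-colorings: 3 of 3^10, det 13 — not tricolorable
note: V is palindromic (span 6, det 13): x -> 1/x fixes it; necessary, not sufficient, for amphichirality


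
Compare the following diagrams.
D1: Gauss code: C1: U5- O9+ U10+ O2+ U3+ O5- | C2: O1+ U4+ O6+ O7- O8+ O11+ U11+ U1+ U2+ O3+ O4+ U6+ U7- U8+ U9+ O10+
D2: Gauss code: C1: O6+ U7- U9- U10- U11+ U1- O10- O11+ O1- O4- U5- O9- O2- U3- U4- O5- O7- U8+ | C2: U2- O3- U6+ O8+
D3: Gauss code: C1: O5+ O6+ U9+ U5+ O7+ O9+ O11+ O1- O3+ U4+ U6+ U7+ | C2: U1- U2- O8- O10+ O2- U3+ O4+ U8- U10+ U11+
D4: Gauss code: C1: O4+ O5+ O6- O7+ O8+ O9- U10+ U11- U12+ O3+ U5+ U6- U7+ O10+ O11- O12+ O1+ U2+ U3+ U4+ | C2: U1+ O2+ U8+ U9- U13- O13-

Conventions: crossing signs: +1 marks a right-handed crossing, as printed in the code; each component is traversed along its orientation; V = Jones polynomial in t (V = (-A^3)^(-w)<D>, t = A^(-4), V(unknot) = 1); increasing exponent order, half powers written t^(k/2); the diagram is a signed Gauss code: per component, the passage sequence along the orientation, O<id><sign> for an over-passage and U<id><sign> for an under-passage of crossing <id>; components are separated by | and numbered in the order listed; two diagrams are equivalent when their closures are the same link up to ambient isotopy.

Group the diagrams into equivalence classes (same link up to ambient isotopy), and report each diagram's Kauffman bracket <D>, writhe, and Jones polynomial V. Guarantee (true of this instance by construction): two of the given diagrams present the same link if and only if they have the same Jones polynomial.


equivalence classes: {D1} | {D2} | {D3, D4}
D1 (bracket -A^-9 + A^-5 + A^3 + A^11; 11 crossings at w = +7): V = -t^(5/2) - t^(9/2) - t^(13/2) + t^(15/2)
D2 (bracket A^-17 - A^-13 + 3A^-9 - 2A^-5 + 3A^-1 - 3A^3 + 2A^7 - A^11; 11 crossings at w = -5): V = t^(-13/2) - 2t^(-11/2) + 3t^(-9/2) - 3t^(-7/2) + 2t^(-5/2) - 3t^(-3/2) + t^(-1/2) - t^(1/2)
D3 (bracket -A^-11 + A^-7 - A^-3 + 2A + A^9; 11 crossings at w = +5): V = -t^(3/2) - 2t^(7/2) + t^(9/2) - t^(11/2) + t^(13/2)
V(D4) = -t^(3/2) - 2t^(7/2) + t^(9/2) - t^(11/2) + t^(13/2)  [13 crossings, <D> = -A^-11 + A^-7 - A^-3 + 2A + A^9, w = +5]
key observation: 3 classes among 4 diagrams; unequal V(t) rules out equality


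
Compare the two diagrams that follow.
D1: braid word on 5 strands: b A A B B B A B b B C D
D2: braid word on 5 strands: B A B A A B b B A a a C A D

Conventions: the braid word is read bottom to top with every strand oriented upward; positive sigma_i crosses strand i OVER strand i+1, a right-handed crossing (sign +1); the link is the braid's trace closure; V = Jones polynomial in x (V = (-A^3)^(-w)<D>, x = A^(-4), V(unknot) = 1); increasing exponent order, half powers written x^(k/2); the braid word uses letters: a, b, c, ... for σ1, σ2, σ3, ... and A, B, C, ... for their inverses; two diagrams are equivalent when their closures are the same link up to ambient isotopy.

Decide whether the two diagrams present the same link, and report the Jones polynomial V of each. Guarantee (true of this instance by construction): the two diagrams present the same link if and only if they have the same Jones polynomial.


same link: no
V(D1) = x^-8 - 2x^-7 + x^-6 - 2x^-5 + 2x^-4 + x^-2  [12 crossings, <D> = A^-16 + 2A^-8 - 2A^-4 + 1 - 2A^4 + A^8, w = -8]
V(D2) = -x^-7 + x^-6 - x^-5 + x^-4 + x^-2  (w -8, c 14, <D> = A^-16 + A^-8 - A^-4 + 1 - A^4)
note: V(x) takes 2 values over 2 diagrams, fixing the grouping


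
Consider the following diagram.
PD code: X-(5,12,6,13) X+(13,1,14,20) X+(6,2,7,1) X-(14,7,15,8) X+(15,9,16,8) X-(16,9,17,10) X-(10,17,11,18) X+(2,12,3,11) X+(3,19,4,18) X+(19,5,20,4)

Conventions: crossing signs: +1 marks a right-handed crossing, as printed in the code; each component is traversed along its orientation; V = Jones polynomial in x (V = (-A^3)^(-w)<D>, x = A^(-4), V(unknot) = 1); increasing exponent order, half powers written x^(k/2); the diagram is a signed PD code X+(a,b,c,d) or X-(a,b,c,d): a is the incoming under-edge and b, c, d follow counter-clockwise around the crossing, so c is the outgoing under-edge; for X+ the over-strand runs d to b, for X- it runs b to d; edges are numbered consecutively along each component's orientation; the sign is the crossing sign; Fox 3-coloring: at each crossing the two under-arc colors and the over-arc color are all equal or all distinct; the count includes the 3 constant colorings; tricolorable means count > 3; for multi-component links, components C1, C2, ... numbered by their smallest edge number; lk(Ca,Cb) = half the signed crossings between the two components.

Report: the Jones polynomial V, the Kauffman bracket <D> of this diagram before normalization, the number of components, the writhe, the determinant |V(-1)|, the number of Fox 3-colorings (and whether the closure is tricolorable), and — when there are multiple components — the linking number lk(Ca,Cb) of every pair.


V = -x^-1 + 2 - x + 2x^2 - x^3 + x^4 - x^5
<D> = -A^-14 + A^-10 - A^-6 + 2A^-2 - A^2 + 2A^6 - A^10 (w = +2)
1 component over 10 crossings, w = +2
9 Fox colorings among 3^10, |V(-1)| = 9: tricolorable
why: the span of V is 6, forcing >= 6 crossings in any diagram


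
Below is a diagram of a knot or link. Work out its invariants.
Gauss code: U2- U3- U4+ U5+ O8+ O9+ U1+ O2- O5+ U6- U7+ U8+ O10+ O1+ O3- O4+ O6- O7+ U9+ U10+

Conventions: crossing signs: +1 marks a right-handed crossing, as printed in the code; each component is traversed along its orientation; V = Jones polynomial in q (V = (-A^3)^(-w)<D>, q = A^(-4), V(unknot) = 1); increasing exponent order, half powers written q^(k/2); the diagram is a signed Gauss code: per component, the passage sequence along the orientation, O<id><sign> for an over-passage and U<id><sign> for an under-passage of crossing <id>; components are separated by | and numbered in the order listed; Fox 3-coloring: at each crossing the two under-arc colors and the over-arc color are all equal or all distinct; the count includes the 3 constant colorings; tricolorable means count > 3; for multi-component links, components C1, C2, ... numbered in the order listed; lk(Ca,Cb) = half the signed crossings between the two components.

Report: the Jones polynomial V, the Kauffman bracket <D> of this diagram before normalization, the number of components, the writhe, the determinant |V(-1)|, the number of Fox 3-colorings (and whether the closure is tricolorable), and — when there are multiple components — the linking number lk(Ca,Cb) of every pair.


Jones polynomial: V(q) = q + q^3 - q^4
<D> = -A^-4 + 1 + A^8; writhe +4
components 1, writhe +4 (10 crossings)
3-colorings: 9 of 3^10, det 3 — tricolorable
note: V spans 3 powers of q: at least 3 crossings in any diagram


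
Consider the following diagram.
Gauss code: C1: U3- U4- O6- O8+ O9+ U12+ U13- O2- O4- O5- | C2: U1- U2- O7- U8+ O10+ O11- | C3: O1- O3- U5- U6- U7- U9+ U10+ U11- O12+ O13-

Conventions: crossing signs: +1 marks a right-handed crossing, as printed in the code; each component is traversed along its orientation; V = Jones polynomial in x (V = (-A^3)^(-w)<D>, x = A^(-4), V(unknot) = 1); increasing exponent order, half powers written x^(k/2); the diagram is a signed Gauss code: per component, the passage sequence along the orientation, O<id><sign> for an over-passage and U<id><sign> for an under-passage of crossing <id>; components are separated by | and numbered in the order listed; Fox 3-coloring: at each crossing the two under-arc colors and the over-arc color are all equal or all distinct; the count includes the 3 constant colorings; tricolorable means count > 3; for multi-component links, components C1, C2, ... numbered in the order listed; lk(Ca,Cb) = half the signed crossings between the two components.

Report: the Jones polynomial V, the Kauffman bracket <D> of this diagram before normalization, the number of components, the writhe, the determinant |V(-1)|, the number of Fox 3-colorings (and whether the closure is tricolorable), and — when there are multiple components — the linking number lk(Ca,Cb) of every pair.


Jones polynomial: V(x) = x^-5 + 2x^-3 + x^-1
<D> = -A^-11 - 2A^-3 - A^5; writhe -5
components 3, writhe -5 (13 crossings)
linking number lk(C1,C2) = 0
lk(C1,C3): -1
lk(C2,C3) = -1
3-colorings: 3 of 3^13, det 4 — not tricolorable
note: the 3 component pairs carry total linking -2


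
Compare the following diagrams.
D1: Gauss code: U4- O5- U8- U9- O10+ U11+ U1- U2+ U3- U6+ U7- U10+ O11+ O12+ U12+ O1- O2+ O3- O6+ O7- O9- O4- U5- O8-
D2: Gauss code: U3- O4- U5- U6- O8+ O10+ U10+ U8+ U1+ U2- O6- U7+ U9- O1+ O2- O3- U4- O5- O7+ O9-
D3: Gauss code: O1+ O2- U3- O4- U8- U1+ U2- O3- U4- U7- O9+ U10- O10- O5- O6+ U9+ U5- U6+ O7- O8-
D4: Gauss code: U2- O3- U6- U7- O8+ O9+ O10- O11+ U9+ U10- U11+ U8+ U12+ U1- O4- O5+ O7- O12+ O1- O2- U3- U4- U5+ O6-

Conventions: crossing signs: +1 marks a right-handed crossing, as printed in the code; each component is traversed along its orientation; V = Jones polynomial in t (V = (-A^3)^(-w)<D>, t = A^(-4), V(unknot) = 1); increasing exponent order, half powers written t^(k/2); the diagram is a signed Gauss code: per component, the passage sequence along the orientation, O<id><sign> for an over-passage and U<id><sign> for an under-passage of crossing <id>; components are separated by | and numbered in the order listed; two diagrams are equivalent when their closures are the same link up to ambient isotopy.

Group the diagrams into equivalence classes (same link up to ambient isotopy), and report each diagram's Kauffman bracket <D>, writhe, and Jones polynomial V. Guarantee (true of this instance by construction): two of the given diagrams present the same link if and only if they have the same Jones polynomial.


equivalence classes: {D1, D2, D3, D4}
D1 (bracket A^-2 + A^6 - A^10; 12 crossings at w = -2): V = -t^-4 + t^-3 + t^-1
D2 (bracket A^-2 + A^6 - A^10; 10 crossings at w = -2): V = -t^-4 + t^-3 + t^-1
D3 (bracket A^-8 + 1 - A^4; 10 crossings at w = -4): V = -t^-4 + t^-3 + t^-1
V(D4) = -t^-4 + t^-3 + t^-1  (w -2, c 12, <D> = A^-2 + A^6 - A^10)
key observation: one V(t) for all 4 diagrams — one class (guaranteed)


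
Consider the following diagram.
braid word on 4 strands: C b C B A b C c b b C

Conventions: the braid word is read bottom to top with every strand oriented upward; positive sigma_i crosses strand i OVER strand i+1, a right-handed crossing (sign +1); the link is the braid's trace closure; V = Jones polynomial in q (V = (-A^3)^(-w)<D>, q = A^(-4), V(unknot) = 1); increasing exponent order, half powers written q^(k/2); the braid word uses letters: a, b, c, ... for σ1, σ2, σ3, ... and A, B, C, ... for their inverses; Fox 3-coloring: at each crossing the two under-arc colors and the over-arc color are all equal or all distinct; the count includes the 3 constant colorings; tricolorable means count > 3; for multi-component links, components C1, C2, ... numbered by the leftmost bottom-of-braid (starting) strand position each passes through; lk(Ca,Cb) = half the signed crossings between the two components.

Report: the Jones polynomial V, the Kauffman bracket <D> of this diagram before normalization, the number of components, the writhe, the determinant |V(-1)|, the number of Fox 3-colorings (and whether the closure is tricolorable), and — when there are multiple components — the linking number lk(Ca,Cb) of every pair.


Jones polynomial: V(q) = -q^-3 + 2q^-2 - 2q^-1 + 3 - 2q + 2q^2 - q^3
<D> = A^-15 - 2A^-11 + 2A^-7 - 3A^-3 + 2A - 2A^5 + A^9; writhe -1
components 1, writhe -1 (11 crossings)
3-colorings: 3 of 3^11, det 13 — not tricolorable
note: det 13 = |V(-1)|; not divisible by 3, so not tricolorable


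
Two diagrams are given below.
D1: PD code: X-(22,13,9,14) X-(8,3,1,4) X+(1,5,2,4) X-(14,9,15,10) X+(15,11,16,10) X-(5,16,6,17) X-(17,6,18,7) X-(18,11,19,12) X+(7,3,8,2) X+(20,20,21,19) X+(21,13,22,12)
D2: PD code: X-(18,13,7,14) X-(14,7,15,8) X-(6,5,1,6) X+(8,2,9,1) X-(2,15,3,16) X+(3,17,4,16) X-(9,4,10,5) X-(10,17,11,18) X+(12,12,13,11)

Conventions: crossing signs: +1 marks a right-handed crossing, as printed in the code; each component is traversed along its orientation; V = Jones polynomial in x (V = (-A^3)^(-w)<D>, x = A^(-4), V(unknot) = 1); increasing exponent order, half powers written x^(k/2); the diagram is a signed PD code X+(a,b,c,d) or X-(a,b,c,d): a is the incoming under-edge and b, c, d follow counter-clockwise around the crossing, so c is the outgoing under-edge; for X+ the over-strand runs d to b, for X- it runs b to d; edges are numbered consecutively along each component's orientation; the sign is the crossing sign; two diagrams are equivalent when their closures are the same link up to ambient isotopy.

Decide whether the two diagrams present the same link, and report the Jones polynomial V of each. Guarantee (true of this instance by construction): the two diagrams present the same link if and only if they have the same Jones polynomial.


equivalent: no
D1 (bracket A^-1 + A^7; 11 crossings at w = -1): V = -x^(-5/2) - x^(-1/2)
V(D2) = x^(-9/2) - x^(-5/2) - x^(-3/2) - x^(-1/2)  (w -3, c 9, <D> = A^-7 + A^-3 + A - A^9)
key observation: comparing 2 Jones polynomials yields 2 groups


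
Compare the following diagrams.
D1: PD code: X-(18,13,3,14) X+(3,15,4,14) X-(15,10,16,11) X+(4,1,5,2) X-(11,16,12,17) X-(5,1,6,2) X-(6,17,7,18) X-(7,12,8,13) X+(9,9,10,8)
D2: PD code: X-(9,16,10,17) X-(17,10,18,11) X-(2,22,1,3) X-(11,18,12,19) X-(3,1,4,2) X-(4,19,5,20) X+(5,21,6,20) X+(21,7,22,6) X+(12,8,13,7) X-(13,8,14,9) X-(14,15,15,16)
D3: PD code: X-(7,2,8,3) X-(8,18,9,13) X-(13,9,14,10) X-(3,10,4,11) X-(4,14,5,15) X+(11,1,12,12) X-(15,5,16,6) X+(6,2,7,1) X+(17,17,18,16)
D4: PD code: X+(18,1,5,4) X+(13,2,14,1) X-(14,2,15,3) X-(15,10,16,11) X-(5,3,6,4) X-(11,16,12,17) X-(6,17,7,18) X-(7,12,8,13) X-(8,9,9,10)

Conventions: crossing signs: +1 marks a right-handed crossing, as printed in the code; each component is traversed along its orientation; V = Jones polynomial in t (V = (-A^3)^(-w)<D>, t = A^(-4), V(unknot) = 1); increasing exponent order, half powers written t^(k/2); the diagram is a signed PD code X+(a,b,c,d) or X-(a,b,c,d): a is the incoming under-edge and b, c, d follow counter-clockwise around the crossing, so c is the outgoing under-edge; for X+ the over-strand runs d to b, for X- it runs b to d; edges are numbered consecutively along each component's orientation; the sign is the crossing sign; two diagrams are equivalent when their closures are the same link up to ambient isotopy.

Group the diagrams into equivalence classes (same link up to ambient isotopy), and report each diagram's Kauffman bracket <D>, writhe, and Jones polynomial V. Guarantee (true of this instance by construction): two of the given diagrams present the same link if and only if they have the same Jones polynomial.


classes: {D1, D4} | {D2} | {D3}
V(D1) = t^(-9/2) - t^(-5/2) - t^(-3/2) - t^(-1/2)  [9 crossings, <D> = A^-7 + A^-3 + A - A^9, w = -3]
D2 (bracket A^-9 + 2A^-1 - A^3 + A^7 - A^11; 11 crossings at w = -5): V = t^(-13/2) - t^(-11/2) + t^(-9/2) - 2t^(-7/2) - t^(-3/2)
V(D3) = -t^(-11/2) + t^(-9/2) - t^(-7/2) - t^(-3/2)  (w -3, c 9, <D> = A^-3 + A^5 - A^9 + A^13)
V(D4) = t^(-9/2) - t^(-5/2) - t^(-3/2) - t^(-1/2)  (w -5, c 9, <D> = A^-13 + A^-9 + A^-5 - A^3)
note: V(t) takes 3 values over 4 diagrams, fixing the grouping


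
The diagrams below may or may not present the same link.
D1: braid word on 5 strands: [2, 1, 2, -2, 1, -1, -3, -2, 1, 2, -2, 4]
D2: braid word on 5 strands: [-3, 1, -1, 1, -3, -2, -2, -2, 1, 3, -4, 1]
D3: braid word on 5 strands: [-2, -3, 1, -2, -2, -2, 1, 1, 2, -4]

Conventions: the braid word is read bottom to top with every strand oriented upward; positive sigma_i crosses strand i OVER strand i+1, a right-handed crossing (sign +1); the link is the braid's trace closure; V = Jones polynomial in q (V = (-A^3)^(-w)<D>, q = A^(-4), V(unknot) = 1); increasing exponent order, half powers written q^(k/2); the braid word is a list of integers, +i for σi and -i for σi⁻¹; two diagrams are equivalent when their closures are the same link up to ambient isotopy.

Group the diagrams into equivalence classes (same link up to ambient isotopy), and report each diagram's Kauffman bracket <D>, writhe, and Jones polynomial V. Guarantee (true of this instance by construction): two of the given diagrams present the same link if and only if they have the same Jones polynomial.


equivalence classes: {D1} | {D2, D3}
D1 (bracket A^6; 12 crossings at w = +2): V = 1
D2 (bracket -A^-18 + A^-14 - A^-10 + 3A^-6 - A^-2 + A^2 - A^6; 12 crossings at w = -2): V = -q^-3 + q^-2 - q^-1 + 3 - q + q^2 - q^3
V(D3) = -q^-3 + q^-2 - q^-1 + 3 - q + q^2 - q^3  (w -2, c 10, <D> = -A^-18 + A^-14 - A^-10 + 3A^-6 - A^-2 + A^2 - A^6)
observation: comparing 3 Jones polynomials yields 2 groups


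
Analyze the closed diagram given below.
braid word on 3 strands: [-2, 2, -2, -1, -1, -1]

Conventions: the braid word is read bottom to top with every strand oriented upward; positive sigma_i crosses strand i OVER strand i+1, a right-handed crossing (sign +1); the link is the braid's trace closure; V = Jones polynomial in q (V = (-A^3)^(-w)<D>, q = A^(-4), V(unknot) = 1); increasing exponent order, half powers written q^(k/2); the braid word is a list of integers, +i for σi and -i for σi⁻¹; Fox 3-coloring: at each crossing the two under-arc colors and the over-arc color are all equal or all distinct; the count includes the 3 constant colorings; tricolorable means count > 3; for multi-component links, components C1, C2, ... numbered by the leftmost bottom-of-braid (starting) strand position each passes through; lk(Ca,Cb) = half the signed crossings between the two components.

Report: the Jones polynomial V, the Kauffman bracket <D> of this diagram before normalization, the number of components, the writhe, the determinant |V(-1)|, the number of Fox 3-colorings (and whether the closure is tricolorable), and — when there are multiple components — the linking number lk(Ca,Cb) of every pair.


Jones polynomial: V(q) = -q^-4 + q^-3 + q^-1
<D> = A^-8 + 1 - A^4; writhe -4
components 1, writhe -4 (6 crossings)
3-colorings: 9 of 3^6, det 3 — tricolorable
note: the span of V is 3, forcing >= 3 crossings in any diagram


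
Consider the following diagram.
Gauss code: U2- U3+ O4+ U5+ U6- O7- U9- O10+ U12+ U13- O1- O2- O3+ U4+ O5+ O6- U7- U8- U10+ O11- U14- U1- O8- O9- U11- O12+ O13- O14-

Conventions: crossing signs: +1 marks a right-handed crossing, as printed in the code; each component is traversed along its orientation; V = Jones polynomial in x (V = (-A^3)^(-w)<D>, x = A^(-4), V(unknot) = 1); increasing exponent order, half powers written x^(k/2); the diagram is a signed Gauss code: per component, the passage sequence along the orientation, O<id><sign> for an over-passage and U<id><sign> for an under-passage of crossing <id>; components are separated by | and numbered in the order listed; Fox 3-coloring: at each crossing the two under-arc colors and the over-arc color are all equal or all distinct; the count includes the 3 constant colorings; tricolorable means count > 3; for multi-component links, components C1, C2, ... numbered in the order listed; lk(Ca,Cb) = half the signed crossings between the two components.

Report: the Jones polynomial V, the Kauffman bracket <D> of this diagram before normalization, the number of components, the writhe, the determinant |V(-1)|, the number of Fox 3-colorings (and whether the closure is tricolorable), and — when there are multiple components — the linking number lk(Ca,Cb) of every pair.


Jones polynomial: V(x) = -x^-6 + x^-5 - x^-4 + 2x^-3 - x^-2 + x^-1
<D> = A^-8 - A^-4 + 2 - A^4 + A^8 - A^12; writhe -4
components 1, writhe -4 (14 crossings)
3-colorings: 3 of 3^14, det 7 — not tricolorable
note: det 7 = |V(-1)|; not divisible by 3, so not tricolorable


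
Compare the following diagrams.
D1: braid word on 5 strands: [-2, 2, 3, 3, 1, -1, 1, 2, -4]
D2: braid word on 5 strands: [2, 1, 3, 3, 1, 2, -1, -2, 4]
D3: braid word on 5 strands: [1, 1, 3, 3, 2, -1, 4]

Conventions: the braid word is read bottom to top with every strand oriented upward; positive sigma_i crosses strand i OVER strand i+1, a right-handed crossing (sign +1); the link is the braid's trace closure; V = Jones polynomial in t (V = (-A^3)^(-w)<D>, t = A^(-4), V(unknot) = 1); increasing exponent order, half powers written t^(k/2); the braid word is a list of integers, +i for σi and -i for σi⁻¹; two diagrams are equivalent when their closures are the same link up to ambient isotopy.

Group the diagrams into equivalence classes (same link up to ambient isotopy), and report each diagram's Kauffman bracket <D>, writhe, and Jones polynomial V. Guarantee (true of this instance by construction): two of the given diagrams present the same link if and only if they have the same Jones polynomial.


classes: {D1, D2, D3}
V(D1) = -t^(1/2) - t^(5/2)  [9 crossings, <D> = A^-1 + A^7, w = +3]
V(D2) = -t^(1/2) - t^(5/2)  [9 crossings, <D> = A^5 + A^13, w = +5]
D3 (bracket A^5 + A^13; 7 crossings at w = +5): V = -t^(1/2) - t^(5/2)
note: one V(t) for all 3 diagrams — one class (guaranteed)


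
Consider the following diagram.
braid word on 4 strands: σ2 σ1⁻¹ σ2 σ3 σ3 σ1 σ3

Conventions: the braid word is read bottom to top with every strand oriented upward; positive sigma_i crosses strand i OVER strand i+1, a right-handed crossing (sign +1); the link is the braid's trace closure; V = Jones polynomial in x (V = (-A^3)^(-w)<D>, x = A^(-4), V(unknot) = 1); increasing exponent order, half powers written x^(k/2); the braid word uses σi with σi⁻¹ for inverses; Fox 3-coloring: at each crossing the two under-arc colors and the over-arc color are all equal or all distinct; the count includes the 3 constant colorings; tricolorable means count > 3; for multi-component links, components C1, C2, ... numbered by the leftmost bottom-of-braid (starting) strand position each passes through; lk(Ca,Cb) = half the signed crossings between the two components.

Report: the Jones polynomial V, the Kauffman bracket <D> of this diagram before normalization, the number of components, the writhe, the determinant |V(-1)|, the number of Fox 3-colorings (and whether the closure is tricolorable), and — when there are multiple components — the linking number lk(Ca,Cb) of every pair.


V = x + x^3 - x^4
<D> = A^-1 - A^3 - A^11 (w = +5)
1 component over 7 crossings, w = +5
9 Fox colorings among 3^7, |V(-1)| = 3: tricolorable
why: det 3 = |V(-1)|; divisible by 3, so tricolorable


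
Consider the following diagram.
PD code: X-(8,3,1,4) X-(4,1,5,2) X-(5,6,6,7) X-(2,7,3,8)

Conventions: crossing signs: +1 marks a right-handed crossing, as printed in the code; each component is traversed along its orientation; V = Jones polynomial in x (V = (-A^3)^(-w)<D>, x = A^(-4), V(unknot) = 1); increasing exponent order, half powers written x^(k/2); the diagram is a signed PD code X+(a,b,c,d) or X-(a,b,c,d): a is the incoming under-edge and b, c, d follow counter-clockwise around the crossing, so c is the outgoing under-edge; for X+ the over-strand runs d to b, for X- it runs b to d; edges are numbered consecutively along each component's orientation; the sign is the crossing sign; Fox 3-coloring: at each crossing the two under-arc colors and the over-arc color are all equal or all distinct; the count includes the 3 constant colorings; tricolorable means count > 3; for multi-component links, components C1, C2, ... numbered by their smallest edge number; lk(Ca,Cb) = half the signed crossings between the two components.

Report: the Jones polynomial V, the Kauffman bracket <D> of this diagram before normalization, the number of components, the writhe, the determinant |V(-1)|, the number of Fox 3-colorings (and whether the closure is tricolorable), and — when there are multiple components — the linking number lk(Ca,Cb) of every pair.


V(x) = -x^-4 + x^-3 + x^-1
bracket: A^-8 + 1 - A^4, w = -4
1 component, writhe -4, over 4 crossings
det 3, colorings 9 of 3^4 — tricolorable
observation: w = -4 (over 4 crossings) is diagram-only; (-A^3)^(4) removes it from V


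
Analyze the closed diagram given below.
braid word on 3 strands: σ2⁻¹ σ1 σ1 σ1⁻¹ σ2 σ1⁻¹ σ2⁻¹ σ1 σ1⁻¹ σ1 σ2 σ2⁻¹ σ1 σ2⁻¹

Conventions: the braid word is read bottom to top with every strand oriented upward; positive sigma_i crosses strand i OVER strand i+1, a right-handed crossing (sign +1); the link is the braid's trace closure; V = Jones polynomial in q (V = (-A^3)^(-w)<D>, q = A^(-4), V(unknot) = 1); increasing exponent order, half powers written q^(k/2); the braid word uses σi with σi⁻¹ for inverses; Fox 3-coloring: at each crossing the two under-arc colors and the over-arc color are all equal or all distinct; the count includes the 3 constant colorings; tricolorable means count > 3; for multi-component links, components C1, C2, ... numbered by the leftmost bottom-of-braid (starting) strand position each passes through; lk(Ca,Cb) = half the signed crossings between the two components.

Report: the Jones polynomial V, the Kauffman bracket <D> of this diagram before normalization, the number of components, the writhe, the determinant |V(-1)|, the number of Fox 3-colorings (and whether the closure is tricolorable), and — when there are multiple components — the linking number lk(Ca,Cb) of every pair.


V = -q^-3 + q^-2 - q^-1 + 3 - q + q^2 - q^3
<D> = -A^-12 + A^-8 - A^-4 + 3 - A^4 + A^8 - A^12 (w = 0)
1 component over 14 crossings, w = 0
27 Fox colorings among 3^14, |V(-1)| = 9: tricolorable
why: V is palindromic (span 6, det 9): q -> 1/q fixes it; necessary, not sufficient, for amphichirality


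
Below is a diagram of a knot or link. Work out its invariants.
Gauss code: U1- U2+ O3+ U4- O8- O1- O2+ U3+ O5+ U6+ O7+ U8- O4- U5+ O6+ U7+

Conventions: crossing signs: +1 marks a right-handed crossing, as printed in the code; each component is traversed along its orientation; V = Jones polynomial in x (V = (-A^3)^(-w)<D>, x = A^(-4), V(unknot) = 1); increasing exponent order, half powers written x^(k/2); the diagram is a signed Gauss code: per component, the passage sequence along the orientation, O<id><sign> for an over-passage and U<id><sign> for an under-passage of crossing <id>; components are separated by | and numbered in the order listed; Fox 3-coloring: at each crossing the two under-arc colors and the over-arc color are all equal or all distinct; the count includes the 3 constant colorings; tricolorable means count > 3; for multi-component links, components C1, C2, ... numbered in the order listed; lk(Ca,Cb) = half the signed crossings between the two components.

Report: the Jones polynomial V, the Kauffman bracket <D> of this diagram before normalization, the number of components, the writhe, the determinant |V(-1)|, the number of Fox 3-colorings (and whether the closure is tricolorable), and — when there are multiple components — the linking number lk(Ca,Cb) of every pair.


V(x) = x^-1 - 1 + 2x - 2x^2 + 2x^3 - 2x^4 + x^5
bracket: A^-14 - 2A^-10 + 2A^-6 - 2A^-2 + 2A^2 - A^6 + A^10, w = +2
1 component, writhe +2, over 8 crossings
det 11, colorings 3 of 3^8 — not tricolorable
observation: the span of V is 6, forcing >= 6 crossings in any diagram


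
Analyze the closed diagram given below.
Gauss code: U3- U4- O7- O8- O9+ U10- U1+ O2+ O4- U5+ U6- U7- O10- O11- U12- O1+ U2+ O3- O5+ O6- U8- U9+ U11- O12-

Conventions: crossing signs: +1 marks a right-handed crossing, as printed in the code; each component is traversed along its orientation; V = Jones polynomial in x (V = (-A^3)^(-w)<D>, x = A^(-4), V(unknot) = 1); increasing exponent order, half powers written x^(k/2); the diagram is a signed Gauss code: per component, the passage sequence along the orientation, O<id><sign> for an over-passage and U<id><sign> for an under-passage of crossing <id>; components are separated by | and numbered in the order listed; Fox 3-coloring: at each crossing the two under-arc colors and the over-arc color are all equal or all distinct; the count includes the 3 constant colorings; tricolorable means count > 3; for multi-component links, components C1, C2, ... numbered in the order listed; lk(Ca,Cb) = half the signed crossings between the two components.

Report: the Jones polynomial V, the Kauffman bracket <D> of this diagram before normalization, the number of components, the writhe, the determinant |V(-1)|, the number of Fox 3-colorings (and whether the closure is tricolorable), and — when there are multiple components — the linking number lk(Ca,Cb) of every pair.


V = x^-7 - 2x^-6 + 2x^-5 - 3x^-4 + 3x^-3 - 2x^-2 + 2x^-1
<D> = 2A^-8 - 2A^-4 + 3 - 3A^4 + 2A^8 - 2A^12 + A^16 (w = -4)
1 component over 12 crossings, w = -4
9 Fox colorings among 3^12, |V(-1)| = 15: tricolorable
why: the span of V is 6, forcing >= 6 crossings in any diagram


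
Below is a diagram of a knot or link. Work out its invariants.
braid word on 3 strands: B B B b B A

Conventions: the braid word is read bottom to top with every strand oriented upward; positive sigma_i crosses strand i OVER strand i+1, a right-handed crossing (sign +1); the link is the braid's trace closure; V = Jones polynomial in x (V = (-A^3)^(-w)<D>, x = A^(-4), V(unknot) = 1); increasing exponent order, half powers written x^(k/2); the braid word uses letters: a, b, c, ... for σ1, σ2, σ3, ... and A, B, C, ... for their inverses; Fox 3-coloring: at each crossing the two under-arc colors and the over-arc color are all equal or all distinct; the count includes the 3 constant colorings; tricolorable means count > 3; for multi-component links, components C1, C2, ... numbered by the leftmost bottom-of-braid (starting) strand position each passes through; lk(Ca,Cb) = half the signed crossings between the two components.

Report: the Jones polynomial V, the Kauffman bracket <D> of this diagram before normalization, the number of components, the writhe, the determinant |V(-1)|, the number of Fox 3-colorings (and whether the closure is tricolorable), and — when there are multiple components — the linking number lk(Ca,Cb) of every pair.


V(x) = -x^-4 + x^-3 + x^-1
bracket: A^-8 + 1 - A^4, w = -4
1 component, writhe -4, over 6 crossings
det 3, colorings 9 of 3^6 — tricolorable
observation: det 3 = |V(-1)|; divisible by 3, so tricolorable


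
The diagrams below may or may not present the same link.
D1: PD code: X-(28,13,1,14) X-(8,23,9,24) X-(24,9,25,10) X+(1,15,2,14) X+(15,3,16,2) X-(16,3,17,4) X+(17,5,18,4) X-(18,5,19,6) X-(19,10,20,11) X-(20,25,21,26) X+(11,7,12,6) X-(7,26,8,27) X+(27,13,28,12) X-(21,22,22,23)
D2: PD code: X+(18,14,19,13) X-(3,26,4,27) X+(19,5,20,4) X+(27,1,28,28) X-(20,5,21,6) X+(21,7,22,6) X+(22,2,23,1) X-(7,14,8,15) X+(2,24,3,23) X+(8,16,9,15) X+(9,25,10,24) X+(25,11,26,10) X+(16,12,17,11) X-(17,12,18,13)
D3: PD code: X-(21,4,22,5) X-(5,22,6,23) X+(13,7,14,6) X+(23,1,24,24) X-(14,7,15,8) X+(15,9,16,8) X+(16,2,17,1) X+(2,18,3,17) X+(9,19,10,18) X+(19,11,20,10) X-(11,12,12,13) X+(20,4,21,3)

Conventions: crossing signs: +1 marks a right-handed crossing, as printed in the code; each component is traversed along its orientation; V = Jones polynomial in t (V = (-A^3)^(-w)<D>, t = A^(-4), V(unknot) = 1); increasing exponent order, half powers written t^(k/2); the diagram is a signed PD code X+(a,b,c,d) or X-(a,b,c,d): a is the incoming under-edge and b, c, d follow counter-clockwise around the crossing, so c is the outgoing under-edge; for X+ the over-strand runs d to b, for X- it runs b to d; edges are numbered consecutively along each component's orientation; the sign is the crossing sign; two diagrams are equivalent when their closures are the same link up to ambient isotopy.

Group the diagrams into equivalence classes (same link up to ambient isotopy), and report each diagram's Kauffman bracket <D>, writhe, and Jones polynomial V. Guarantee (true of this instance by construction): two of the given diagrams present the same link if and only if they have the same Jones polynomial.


grouping into links: {D1} | {D2, D3}
V(D1) = t^-5 - 2t^-4 + 2t^-3 - 2t^-2 + 2t^-1 - 1 + t  (w -4, c 14, <D> = A^-16 - A^-12 + 2A^-8 - 2A^-4 + 2 - 2A^4 + A^8)
V(D2) = t - t^2 + 2t^3 - t^4 + t^5 - t^6  [14 crossings, <D> = -A^-6 + A^-2 - A^2 + 2A^6 - A^10 + A^14, w = +6]
D3 (bracket -A^-12 + A^-8 - A^-4 + 2 - A^4 + A^8; 12 crossings at w = +4): V = t - t^2 + 2t^3 - t^4 + t^5 - t^6
why: 2 classes among 3 diagrams; unequal V(t) rules out equality


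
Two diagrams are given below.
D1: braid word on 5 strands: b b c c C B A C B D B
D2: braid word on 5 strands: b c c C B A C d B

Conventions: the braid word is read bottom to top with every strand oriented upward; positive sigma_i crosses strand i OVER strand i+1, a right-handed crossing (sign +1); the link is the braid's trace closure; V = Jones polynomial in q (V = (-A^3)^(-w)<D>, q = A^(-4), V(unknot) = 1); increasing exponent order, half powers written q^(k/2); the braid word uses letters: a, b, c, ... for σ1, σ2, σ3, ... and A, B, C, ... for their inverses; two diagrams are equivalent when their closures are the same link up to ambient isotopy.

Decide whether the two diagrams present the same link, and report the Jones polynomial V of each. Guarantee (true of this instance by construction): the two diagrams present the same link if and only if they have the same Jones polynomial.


equivalent: yes
V(D1) = -q^(-1/2) - q^(1/2)  (w -3, c 11, <D> = A^-11 + A^-7)
D2 (bracket A^-5 + A^-1; 9 crossings at w = -1): V = -q^(-1/2) - q^(1/2)
why: all 2 diagrams share one V(q), hence one class


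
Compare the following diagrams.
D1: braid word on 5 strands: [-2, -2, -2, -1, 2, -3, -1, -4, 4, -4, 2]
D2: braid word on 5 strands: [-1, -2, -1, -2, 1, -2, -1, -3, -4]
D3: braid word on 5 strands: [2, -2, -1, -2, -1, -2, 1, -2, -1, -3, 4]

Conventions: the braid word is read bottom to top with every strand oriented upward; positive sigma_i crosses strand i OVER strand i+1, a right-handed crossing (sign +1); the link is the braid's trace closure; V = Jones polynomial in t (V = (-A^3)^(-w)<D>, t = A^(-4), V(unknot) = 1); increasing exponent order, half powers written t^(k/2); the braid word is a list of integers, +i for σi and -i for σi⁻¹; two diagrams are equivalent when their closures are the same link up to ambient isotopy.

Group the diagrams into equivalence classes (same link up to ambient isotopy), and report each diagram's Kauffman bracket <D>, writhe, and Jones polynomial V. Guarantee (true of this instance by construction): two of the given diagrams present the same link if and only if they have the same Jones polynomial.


equivalence classes: {D1} | {D2, D3}
D1 (bracket A^-13 - A^-9 + A^-5 + A^3; 11 crossings at w = -5): V = -t^(-9/2) - t^(-5/2) + t^(-3/2) - t^(-1/2)
D2 (bracket A^-15 + 2A^-7 - A^-3 + A - A^5; 9 crossings at w = -7): V = t^(-13/2) - t^(-11/2) + t^(-9/2) - 2t^(-7/2) - t^(-3/2)
D3 (bracket A^-9 + 2A^-1 - A^3 + A^7 - A^11; 11 crossings at w = -5): V = t^(-13/2) - t^(-11/2) + t^(-9/2) - 2t^(-7/2) - t^(-3/2)
key observation: V(t) takes 2 values over 3 diagrams, fixing the grouping


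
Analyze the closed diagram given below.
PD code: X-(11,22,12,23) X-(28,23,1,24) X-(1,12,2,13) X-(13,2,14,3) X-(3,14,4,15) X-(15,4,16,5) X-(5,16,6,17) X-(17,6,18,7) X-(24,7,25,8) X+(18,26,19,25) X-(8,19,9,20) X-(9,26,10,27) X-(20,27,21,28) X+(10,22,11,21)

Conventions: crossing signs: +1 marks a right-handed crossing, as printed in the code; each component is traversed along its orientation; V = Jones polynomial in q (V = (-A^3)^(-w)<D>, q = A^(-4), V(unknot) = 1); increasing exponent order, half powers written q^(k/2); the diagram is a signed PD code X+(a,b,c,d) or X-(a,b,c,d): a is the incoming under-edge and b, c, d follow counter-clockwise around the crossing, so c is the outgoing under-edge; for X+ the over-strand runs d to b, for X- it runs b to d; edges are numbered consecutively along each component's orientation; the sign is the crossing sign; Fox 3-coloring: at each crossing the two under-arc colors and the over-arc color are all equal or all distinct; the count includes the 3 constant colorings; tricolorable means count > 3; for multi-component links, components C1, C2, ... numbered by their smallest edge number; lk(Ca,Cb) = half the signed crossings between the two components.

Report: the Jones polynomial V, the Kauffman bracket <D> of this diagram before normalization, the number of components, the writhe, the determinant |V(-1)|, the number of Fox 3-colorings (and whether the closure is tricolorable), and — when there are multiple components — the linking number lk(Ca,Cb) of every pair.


Jones polynomial: V(q) = -q^-13 + q^-12 - q^-11 + q^-10 - q^-9 + q^-8 - q^-7 + q^-6 + q^-4
<D> = A^-14 + A^-6 - A^-2 + A^2 - A^6 + A^10 - A^14 + A^18 - A^22; writhe -10
components 1, writhe -10 (14 crossings)
3-colorings: 9 of 3^14, det 9 — tricolorable
note: the span of V is 9, forcing >= 9 crossings in any diagram
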